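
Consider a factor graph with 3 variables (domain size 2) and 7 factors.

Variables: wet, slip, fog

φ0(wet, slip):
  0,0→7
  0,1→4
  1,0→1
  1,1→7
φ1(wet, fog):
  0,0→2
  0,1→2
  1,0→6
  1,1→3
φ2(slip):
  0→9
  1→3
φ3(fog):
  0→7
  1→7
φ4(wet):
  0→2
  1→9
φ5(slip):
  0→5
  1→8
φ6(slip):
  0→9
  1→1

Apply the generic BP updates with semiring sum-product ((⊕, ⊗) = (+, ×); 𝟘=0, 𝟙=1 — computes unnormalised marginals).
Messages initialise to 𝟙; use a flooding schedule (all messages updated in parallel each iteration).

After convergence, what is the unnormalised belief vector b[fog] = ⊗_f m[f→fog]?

b[fog] = [298662, 190365]

init: all messages = 𝟙 over 2 values
r1 m[φ0→wet] = [11, 8]
r1 m[φ0→slip] = [8, 11]
r1 m[φ1→wet] = [4, 9]
r1 m[φ1→fog] = [8, 5]
r1 m[φ2→slip] = [9, 3]
r1 m[φ3→fog] = [7, 7]
r1 m[φ4→wet] = [2, 9]
r1 m[φ5→slip] = [5, 8]
r1 m[φ6→slip] = [9, 1]
r1 m[wet→φ0] = [1, 1]
r1 m[wet→φ1] = [1, 1]
r1 m[wet→φ4] = [1, 1]
r1 m[slip→φ0] = [1, 1]
r1 m[slip→φ2] = [1, 1]
r1 m[slip→φ5] = [1, 1]
r1 m[slip→φ6] = [1, 1]
r1 m[fog→φ1] = [1, 1]
r1 m[fog→φ3] = [1, 1]
r2 m[φ0→wet] = [11, 8]
r2 m[φ0→slip] = [8, 11]
r2 m[φ1→wet] = [4, 9]
r2 m[φ1→fog] = [8, 5]
r2 m[φ2→slip] = [9, 3]
r2 m[φ3→fog] = [7, 7]
r2 m[φ4→wet] = [2, 9]
r2 m[φ5→slip] = [5, 8]
r2 m[φ6→slip] = [9, 1]
r2 m[wet→φ0] = [8, 81]
r2 m[wet→φ1] = [22, 72]
r2 m[wet→φ4] = [44, 72]
r2 m[slip→φ0] = [405, 24]
r2 m[slip→φ2] = [360, 88]
r2 m[slip→φ5] = [648, 33]
r2 m[slip→φ6] = [360, 264]
r2 m[fog→φ1] = [7, 7]
r2 m[fog→φ3] = [8, 5]
r3 m[φ0→wet] = [2931, 573]
r3 m[φ0→slip] = [137, 599]
r3 m[φ1→wet] = [28, 63]
r3 m[φ1→fog] = [476, 260]
r3 m[φ2→slip] = [9, 3]
r3 m[φ3→fog] = [7, 7]
r3 m[φ4→wet] = [2, 9]
r3 m[φ5→slip] = [5, 8]
r3 m[φ6→slip] = [9, 1]
r3 m[wet→φ0] = [8, 81]
r3 m[wet→φ1] = [22, 72]
r3 m[wet→φ4] = [44, 72]
r3 m[slip→φ0] = [405, 24]
r3 m[slip→φ2] = [360, 88]
r3 m[slip→φ5] = [648, 33]
r3 m[slip→φ6] = [360, 264]
r3 m[fog→φ1] = [7, 7]
r3 m[fog→φ3] = [8, 5]
r4 m[φ0→wet] = [2931, 573]
r4 m[φ0→slip] = [137, 599]
r4 m[φ1→wet] = [28, 63]
r4 m[φ1→fog] = [476, 260]
r4 m[φ2→slip] = [9, 3]
r4 m[φ3→fog] = [7, 7]
r4 m[φ4→wet] = [2, 9]
r4 m[φ5→slip] = [5, 8]
r4 m[φ6→slip] = [9, 1]
r4 m[wet→φ0] = [56, 567]
r4 m[wet→φ1] = [5862, 5157]
r4 m[wet→φ4] = [82068, 36099]
r4 m[slip→φ0] = [405, 24]
r4 m[slip→φ2] = [6165, 4792]
r4 m[slip→φ5] = [11097, 1797]
r4 m[slip→φ6] = [6165, 14376]
r4 m[fog→φ1] = [7, 7]
r4 m[fog→φ3] = [476, 260]
r5 m[φ0→wet] = [2931, 573]
r5 m[φ0→slip] = [959, 4193]
r5 m[φ1→wet] = [28, 63]
r5 m[φ1→fog] = [42666, 27195]
r5 m[φ2→slip] = [9, 3]
r5 m[φ3→fog] = [7, 7]
r5 m[φ4→wet] = [2, 9]
r5 m[φ5→slip] = [5, 8]
r5 m[φ6→slip] = [9, 1]
r5 m[wet→φ0] = [56, 567]
r5 m[wet→φ1] = [5862, 5157]
r5 m[wet→φ4] = [82068, 36099]
r5 m[slip→φ0] = [405, 24]
r5 m[slip→φ2] = [6165, 4792]
r5 m[slip→φ5] = [11097, 1797]
r5 m[slip→φ6] = [6165, 14376]
r5 m[fog→φ1] = [7, 7]
r5 m[fog→φ3] = [476, 260]
r6 m[φ0→wet] = [2931, 573]
r6 m[φ0→slip] = [959, 4193]
r6 m[φ1→wet] = [28, 63]
r6 m[φ1→fog] = [42666, 27195]
r6 m[φ2→slip] = [9, 3]
r6 m[φ3→fog] = [7, 7]
r6 m[φ4→wet] = [2, 9]
r6 m[φ5→slip] = [5, 8]
r6 m[φ6→slip] = [9, 1]
r6 m[wet→φ0] = [56, 567]
r6 m[wet→φ1] = [5862, 5157]
r6 m[wet→φ4] = [82068, 36099]
r6 m[slip→φ0] = [405, 24]
r6 m[slip→φ2] = [43155, 33544]
r6 m[slip→φ5] = [77679, 12579]
r6 m[slip→φ6] = [43155, 100632]
r6 m[fog→φ1] = [7, 7]
r6 m[fog→φ3] = [42666, 27195]
r7 m[φ0→wet] = [2931, 573]
r7 m[φ0→slip] = [959, 4193]
r7 m[φ1→wet] = [28, 63]
r7 m[φ1→fog] = [42666, 27195]
r7 m[φ2→slip] = [9, 3]
r7 m[φ3→fog] = [7, 7]
r7 m[φ4→wet] = [2, 9]
r7 m[φ5→slip] = [5, 8]
r7 m[φ6→slip] = [9, 1]
r7 m[wet→φ0] = [56, 567]
r7 m[wet→φ1] = [5862, 5157]
r7 m[wet→φ4] = [82068, 36099]
r7 m[slip→φ0] = [405, 24]
r7 m[slip→φ2] = [43155, 33544]
r7 m[slip→φ5] = [77679, 12579]
r7 m[slip→φ6] = [43155, 100632]
r7 m[fog→φ1] = [7, 7]
r7 m[fog→φ3] = [42666, 27195]
fixed point reached at round 7
b[fog] = ⊗ incoming = [298662, 190365]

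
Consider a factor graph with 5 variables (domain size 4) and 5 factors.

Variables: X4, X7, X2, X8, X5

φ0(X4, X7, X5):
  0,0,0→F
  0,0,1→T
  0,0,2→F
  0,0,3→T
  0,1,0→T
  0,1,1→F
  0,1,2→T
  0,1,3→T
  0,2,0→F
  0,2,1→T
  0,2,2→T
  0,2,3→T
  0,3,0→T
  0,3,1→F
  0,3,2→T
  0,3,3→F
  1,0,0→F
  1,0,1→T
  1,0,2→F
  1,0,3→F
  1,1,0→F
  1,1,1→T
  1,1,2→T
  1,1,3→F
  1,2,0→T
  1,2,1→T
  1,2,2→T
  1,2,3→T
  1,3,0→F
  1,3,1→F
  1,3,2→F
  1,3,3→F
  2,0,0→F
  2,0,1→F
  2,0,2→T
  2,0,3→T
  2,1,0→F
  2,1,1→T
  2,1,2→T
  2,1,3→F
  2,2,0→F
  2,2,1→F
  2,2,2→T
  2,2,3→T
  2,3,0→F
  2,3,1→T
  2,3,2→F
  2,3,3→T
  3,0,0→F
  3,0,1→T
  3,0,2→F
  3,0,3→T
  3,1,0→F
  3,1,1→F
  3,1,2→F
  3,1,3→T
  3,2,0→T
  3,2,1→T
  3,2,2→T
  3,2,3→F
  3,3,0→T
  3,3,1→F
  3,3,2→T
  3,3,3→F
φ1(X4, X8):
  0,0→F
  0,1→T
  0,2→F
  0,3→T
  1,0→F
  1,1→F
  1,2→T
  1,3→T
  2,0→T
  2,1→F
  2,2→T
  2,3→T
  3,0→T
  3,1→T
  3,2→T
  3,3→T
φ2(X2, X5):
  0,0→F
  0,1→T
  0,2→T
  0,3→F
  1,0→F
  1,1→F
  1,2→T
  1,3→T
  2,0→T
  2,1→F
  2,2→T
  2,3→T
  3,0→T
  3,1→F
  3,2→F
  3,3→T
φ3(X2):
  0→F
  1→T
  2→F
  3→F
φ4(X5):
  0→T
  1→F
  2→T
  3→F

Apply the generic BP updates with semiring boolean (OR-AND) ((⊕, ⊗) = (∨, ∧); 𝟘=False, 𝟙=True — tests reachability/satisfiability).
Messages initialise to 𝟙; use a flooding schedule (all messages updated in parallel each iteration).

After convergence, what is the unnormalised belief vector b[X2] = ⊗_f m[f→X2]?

b[X2] = [F, T, F, F]

init: all messages = 𝟙 over 4 values
r1 m[φ0→X4] = [T, T, T, T]
r1 m[φ0→X7] = [T, T, T, T]
r1 m[φ0→X5] = [T, T, T, T]
r1 m[φ1→X4] = [T, T, T, T]
r1 m[φ1→X8] = [T, T, T, T]
r1 m[φ2→X2] = [T, T, T, T]
r1 m[φ2→X5] = [T, T, T, T]
r1 m[φ3→X2] = [F, T, F, F]
r1 m[φ4→X5] = [T, F, T, F]
r1 m[X4→φ0] = [T, T, T, T]
r1 m[X4→φ1] = [T, T, T, T]
r1 m[X7→φ0] = [T, T, T, T]
r1 m[X2→φ2] = [T, T, T, T]
r1 m[X2→φ3] = [T, T, T, T]
r1 m[X8→φ1] = [T, T, T, T]
r1 m[X5→φ0] = [T, T, T, T]
r1 m[X5→φ2] = [T, T, T, T]
r1 m[X5→φ4] = [T, T, T, T]
r2 m[φ0→X4] = [T, T, T, T]
r2 m[φ0→X7] = [T, T, T, T]
r2 m[φ0→X5] = [T, T, T, T]
r2 m[φ1→X4] = [T, T, T, T]
r2 m[φ1→X8] = [T, T, T, T]
r2 m[φ2→X2] = [T, T, T, T]
r2 m[φ2→X5] = [T, T, T, T]
r2 m[φ3→X2] = [F, T, F, F]
r2 m[φ4→X5] = [T, F, T, F]
r2 m[X4→φ0] = [T, T, T, T]
r2 m[X4→φ1] = [T, T, T, T]
r2 m[X7→φ0] = [T, T, T, T]
r2 m[X2→φ2] = [F, T, F, F]
r2 m[X2→φ3] = [T, T, T, T]
r2 m[X8→φ1] = [T, T, T, T]
r2 m[X5→φ0] = [T, F, T, F]
r2 m[X5→φ2] = [T, F, T, F]
r2 m[X5→φ4] = [T, T, T, T]
r3 m[φ0→X4] = [T, T, T, T]
r3 m[φ0→X7] = [T, T, T, T]
r3 m[φ0→X5] = [T, T, T, T]
r3 m[φ1→X4] = [T, T, T, T]
r3 m[φ1→X8] = [T, T, T, T]
r3 m[φ2→X2] = [T, T, T, T]
r3 m[φ2→X5] = [F, F, T, T]
r3 m[φ3→X2] = [F, T, F, F]
r3 m[φ4→X5] = [T, F, T, F]
r3 m[X4→φ0] = [T, T, T, T]
r3 m[X4→φ1] = [T, T, T, T]
r3 m[X7→φ0] = [T, T, T, T]
r3 m[X2→φ2] = [F, T, F, F]
r3 m[X2→φ3] = [T, T, T, T]
r3 m[X8→φ1] = [T, T, T, T]
r3 m[X5→φ0] = [T, F, T, F]
r3 m[X5→φ2] = [T, F, T, F]
r3 m[X5→φ4] = [T, T, T, T]
r4 m[φ0→X4] = [T, T, T, T]
r4 m[φ0→X7] = [T, T, T, T]
r4 m[φ0→X5] = [T, T, T, T]
r4 m[φ1→X4] = [T, T, T, T]
r4 m[φ1→X8] = [T, T, T, T]
r4 m[φ2→X2] = [T, T, T, T]
r4 m[φ2→X5] = [F, F, T, T]
r4 m[φ3→X2] = [F, T, F, F]
r4 m[φ4→X5] = [T, F, T, F]
r4 m[X4→φ0] = [T, T, T, T]
r4 m[X4→φ1] = [T, T, T, T]
r4 m[X7→φ0] = [T, T, T, T]
r4 m[X2→φ2] = [F, T, F, F]
r4 m[X2→φ3] = [T, T, T, T]
r4 m[X8→φ1] = [T, T, T, T]
r4 m[X5→φ0] = [F, F, T, F]
r4 m[X5→φ2] = [T, F, T, F]
r4 m[X5→φ4] = [F, F, T, T]
r5 m[φ0→X4] = [T, T, T, T]
r5 m[φ0→X7] = [T, T, T, T]
r5 m[φ0→X5] = [T, T, T, T]
r5 m[φ1→X4] = [T, T, T, T]
r5 m[φ1→X8] = [T, T, T, T]
r5 m[φ2→X2] = [T, T, T, T]
r5 m[φ2→X5] = [F, F, T, T]
r5 m[φ3→X2] = [F, T, F, F]
r5 m[φ4→X5] = [T, F, T, F]
r5 m[X4→φ0] = [T, T, T, T]
r5 m[X4→φ1] = [T, T, T, T]
r5 m[X7→φ0] = [T, T, T, T]
r5 m[X2→φ2] = [F, T, F, F]
r5 m[X2→φ3] = [T, T, T, T]
r5 m[X8→φ1] = [T, T, T, T]
r5 m[X5→φ0] = [F, F, T, F]
r5 m[X5→φ2] = [T, F, T, F]
r5 m[X5→φ4] = [F, F, T, T]
fixed point reached at round 5
b[X2] = ⊗ incoming = [F, T, F, F]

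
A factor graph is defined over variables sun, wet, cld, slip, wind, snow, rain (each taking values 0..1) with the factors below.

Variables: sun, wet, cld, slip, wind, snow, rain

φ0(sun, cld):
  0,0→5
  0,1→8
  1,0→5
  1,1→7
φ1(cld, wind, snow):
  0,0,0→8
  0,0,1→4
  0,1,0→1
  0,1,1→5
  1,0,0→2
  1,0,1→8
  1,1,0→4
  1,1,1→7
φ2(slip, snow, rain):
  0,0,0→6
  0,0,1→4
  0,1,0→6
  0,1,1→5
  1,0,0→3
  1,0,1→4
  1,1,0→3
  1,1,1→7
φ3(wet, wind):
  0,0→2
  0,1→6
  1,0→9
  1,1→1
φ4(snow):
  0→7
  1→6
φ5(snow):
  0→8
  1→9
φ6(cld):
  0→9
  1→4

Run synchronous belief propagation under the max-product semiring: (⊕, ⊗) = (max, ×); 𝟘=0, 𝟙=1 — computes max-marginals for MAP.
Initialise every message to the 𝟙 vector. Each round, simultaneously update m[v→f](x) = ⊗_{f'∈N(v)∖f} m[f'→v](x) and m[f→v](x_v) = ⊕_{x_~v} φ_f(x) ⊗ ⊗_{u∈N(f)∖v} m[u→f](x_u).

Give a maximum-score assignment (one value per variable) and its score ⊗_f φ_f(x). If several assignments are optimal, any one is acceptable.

assignment: (sun=0, wet=1, cld=0, slip=0, wind=0, snow=0, rain=0); score = 1088640

init: all messages = 𝟙 over 2 values
r1 m[φ0→sun] = [8, 7]
r1 m[φ0→cld] = [5, 8]
r1 m[φ1→cld] = [8, 8]
r1 m[φ1→wind] = [8, 7]
r1 m[φ1→snow] = [8, 8]
r1 m[φ2→slip] = [6, 7]
r1 m[φ2→snow] = [6, 7]
r1 m[φ2→rain] = [6, 7]
r1 m[φ3→wet] = [6, 9]
r1 m[φ3→wind] = [9, 6]
r1 m[φ4→snow] = [7, 6]
r1 m[φ5→snow] = [8, 9]
r1 m[φ6→cld] = [9, 4]
r1 m[sun→φ0] = [1, 1]
r1 m[wet→φ3] = [1, 1]
r1 m[cld→φ0] = [1, 1]
r1 m[cld→φ1] = [1, 1]
r1 m[cld→φ6] = [1, 1]
r1 m[slip→φ2] = [1, 1]
r1 m[wind→φ1] = [1, 1]
r1 m[wind→φ3] = [1, 1]
r1 m[snow→φ1] = [1, 1]
r1 m[snow→φ2] = [1, 1]
r1 m[snow→φ4] = [1, 1]
r1 m[snow→φ5] = [1, 1]
r1 m[rain→φ2] = [1, 1]
r2 m[φ0→sun] = [8, 7]
r2 m[φ0→cld] = [5, 8]
r2 m[φ1→cld] = [8, 8]
r2 m[φ1→wind] = [8, 7]
r2 m[φ1→snow] = [8, 8]
r2 m[φ2→slip] = [6, 7]
r2 m[φ2→snow] = [6, 7]
r2 m[φ2→rain] = [6, 7]
r2 m[φ3→wet] = [6, 9]
r2 m[φ3→wind] = [9, 6]
r2 m[φ4→snow] = [7, 6]
r2 m[φ5→snow] = [8, 9]
r2 m[φ6→cld] = [9, 4]
r2 m[sun→φ0] = [1, 1]
r2 m[wet→φ3] = [1, 1]
r2 m[cld→φ0] = [72, 32]
r2 m[cld→φ1] = [45, 32]
r2 m[cld→φ6] = [40, 64]
r2 m[slip→φ2] = [1, 1]
r2 m[wind→φ1] = [9, 6]
r2 m[wind→φ3] = [8, 7]
r2 m[snow→φ1] = [336, 378]
r2 m[snow→φ2] = [448, 432]
r2 m[snow→φ4] = [384, 504]
r2 m[snow→φ5] = [336, 336]
r2 m[rain→φ2] = [1, 1]
r3 m[φ0→sun] = [360, 360]
r3 m[φ0→cld] = [5, 8]
r3 m[φ1→cld] = [24192, 27216]
r3 m[φ1→wind] = [120960, 85050]
r3 m[φ1→snow] = [3240, 2304]
r3 m[φ2→slip] = [2688, 3024]
r3 m[φ2→snow] = [6, 7]
r3 m[φ2→rain] = [2688, 3024]
r3 m[φ3→wet] = [42, 72]
r3 m[φ3→wind] = [9, 6]
r3 m[φ4→snow] = [7, 6]
r3 m[φ5→snow] = [8, 9]
r3 m[φ6→cld] = [9, 4]
r3 m[sun→φ0] = [1, 1]
r3 m[wet→φ3] = [1, 1]
r3 m[cld→φ0] = [72, 32]
r3 m[cld→φ1] = [45, 32]
r3 m[cld→φ6] = [40, 64]
r3 m[slip→φ2] = [1, 1]
r3 m[wind→φ1] = [9, 6]
r3 m[wind→φ3] = [8, 7]
r3 m[snow→φ1] = [336, 378]
r3 m[snow→φ2] = [448, 432]
r3 m[snow→φ4] = [384, 504]
r3 m[snow→φ5] = [336, 336]
r3 m[rain→φ2] = [1, 1]
r4 m[φ0→sun] = [360, 360]
r4 m[φ0→cld] = [5, 8]
r4 m[φ1→cld] = [24192, 27216]
r4 m[φ1→wind] = [120960, 85050]
r4 m[φ1→snow] = [3240, 2304]
r4 m[φ2→slip] = [2688, 3024]
r4 m[φ2→snow] = [6, 7]
r4 m[φ2→rain] = [2688, 3024]
r4 m[φ3→wet] = [42, 72]
r4 m[φ3→wind] = [9, 6]
r4 m[φ4→snow] = [7, 6]
r4 m[φ5→snow] = [8, 9]
r4 m[φ6→cld] = [9, 4]
r4 m[sun→φ0] = [1, 1]
r4 m[wet→φ3] = [1, 1]
r4 m[cld→φ0] = [217728, 108864]
r4 m[cld→φ1] = [45, 32]
r4 m[cld→φ6] = [120960, 217728]
r4 m[slip→φ2] = [1, 1]
r4 m[wind→φ1] = [9, 6]
r4 m[wind→φ3] = [120960, 85050]
r4 m[snow→φ1] = [336, 378]
r4 m[snow→φ2] = [181440, 124416]
r4 m[snow→φ4] = [155520, 145152]
r4 m[snow→φ5] = [136080, 96768]
r4 m[rain→φ2] = [1, 1]
r5 m[φ0→sun] = [1088640, 1088640]
r5 m[φ0→cld] = [5, 8]
r5 m[φ1→cld] = [24192, 27216]
r5 m[φ1→wind] = [120960, 85050]
r5 m[φ1→snow] = [3240, 2304]
r5 m[φ2→slip] = [1088640, 870912]
r5 m[φ2→snow] = [6, 7]
r5 m[φ2→rain] = [1088640, 870912]
r5 m[φ3→wet] = [510300, 1088640]
r5 m[φ3→wind] = [9, 6]
r5 m[φ4→snow] = [7, 6]
r5 m[φ5→snow] = [8, 9]
r5 m[φ6→cld] = [9, 4]
r5 m[sun→φ0] = [1, 1]
r5 m[wet→φ3] = [1, 1]
r5 m[cld→φ0] = [217728, 108864]
r5 m[cld→φ1] = [45, 32]
r5 m[cld→φ6] = [120960, 217728]
r5 m[slip→φ2] = [1, 1]
r5 m[wind→φ1] = [9, 6]
r5 m[wind→φ3] = [120960, 85050]
r5 m[snow→φ1] = [336, 378]
r5 m[snow→φ2] = [181440, 124416]
r5 m[snow→φ4] = [155520, 145152]
r5 m[snow→φ5] = [136080, 96768]
r5 m[rain→φ2] = [1, 1]
r6 m[φ0→sun] = [1088640, 1088640]
r6 m[φ0→cld] = [5, 8]
r6 m[φ1→cld] = [24192, 27216]
r6 m[φ1→wind] = [120960, 85050]
r6 m[φ1→snow] = [3240, 2304]
r6 m[φ2→slip] = [1088640, 870912]
r6 m[φ2→snow] = [6, 7]
r6 m[φ2→rain] = [1088640, 870912]
r6 m[φ3→wet] = [510300, 1088640]
r6 m[φ3→wind] = [9, 6]
r6 m[φ4→snow] = [7, 6]
r6 m[φ5→snow] = [8, 9]
r6 m[φ6→cld] = [9, 4]
r6 m[sun→φ0] = [1, 1]
r6 m[wet→φ3] = [1, 1]
r6 m[cld→φ0] = [217728, 108864]
r6 m[cld→φ1] = [45, 32]
r6 m[cld→φ6] = [120960, 217728]
r6 m[slip→φ2] = [1, 1]
r6 m[wind→φ1] = [9, 6]
r6 m[wind→φ3] = [120960, 85050]
r6 m[snow→φ1] = [336, 378]
r6 m[snow→φ2] = [181440, 124416]
r6 m[snow→φ4] = [155520, 145152]
r6 m[snow→φ5] = [136080, 96768]
r6 m[rain→φ2] = [1, 1]
fixed point reached at round 6
traceback from sun: (sun=0, wet=1, cld=0, slip=0, wind=0, snow=0, rain=0), score=1088640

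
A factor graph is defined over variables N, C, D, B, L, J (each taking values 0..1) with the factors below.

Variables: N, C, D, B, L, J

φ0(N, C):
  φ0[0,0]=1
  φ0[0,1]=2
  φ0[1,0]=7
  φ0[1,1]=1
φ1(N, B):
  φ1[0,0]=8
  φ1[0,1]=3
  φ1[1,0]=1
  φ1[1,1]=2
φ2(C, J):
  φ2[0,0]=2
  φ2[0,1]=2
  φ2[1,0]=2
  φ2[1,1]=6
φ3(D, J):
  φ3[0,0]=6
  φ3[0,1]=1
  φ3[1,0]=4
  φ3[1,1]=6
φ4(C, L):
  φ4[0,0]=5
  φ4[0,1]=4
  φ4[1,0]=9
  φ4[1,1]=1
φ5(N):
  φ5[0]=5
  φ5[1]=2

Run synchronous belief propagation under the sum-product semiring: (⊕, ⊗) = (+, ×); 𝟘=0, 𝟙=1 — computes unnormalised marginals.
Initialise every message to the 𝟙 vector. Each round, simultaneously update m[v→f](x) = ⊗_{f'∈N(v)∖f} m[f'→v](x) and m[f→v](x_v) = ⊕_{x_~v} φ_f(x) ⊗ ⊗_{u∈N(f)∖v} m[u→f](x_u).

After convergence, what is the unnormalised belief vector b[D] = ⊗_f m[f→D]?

b[D] = [33102, 68500]

init: all messages = 𝟙 over 2 values
r1 m[φ0→N] = [3, 8]
r1 m[φ0→C] = [8, 3]
r1 m[φ1→N] = [11, 3]
r1 m[φ1→B] = [9, 5]
r1 m[φ2→C] = [4, 8]
r1 m[φ2→J] = [4, 8]
r1 m[φ3→D] = [7, 10]
r1 m[φ3→J] = [10, 7]
r1 m[φ4→C] = [9, 10]
r1 m[φ4→L] = [14, 5]
r1 m[φ5→N] = [5, 2]
r1 m[N→φ0] = [1, 1]
r1 m[N→φ1] = [1, 1]
r1 m[N→φ5] = [1, 1]
r1 m[C→φ0] = [1, 1]
r1 m[C→φ2] = [1, 1]
r1 m[C→φ4] = [1, 1]
r1 m[D→φ3] = [1, 1]
r1 m[B→φ1] = [1, 1]
r1 m[L→φ4] = [1, 1]
r1 m[J→φ2] = [1, 1]
r1 m[J→φ3] = [1, 1]
r2 m[φ0→N] = [3, 8]
r2 m[φ0→C] = [8, 3]
r2 m[φ1→N] = [11, 3]
r2 m[φ1→B] = [9, 5]
r2 m[φ2→C] = [4, 8]
r2 m[φ2→J] = [4, 8]
r2 m[φ3→D] = [7, 10]
r2 m[φ3→J] = [10, 7]
r2 m[φ4→C] = [9, 10]
r2 m[φ4→L] = [14, 5]
r2 m[φ5→N] = [5, 2]
r2 m[N→φ0] = [55, 6]
r2 m[N→φ1] = [15, 16]
r2 m[N→φ5] = [33, 24]
r2 m[C→φ0] = [36, 80]
r2 m[C→φ2] = [72, 30]
r2 m[C→φ4] = [32, 24]
r2 m[D→φ3] = [1, 1]
r2 m[B→φ1] = [1, 1]
r2 m[L→φ4] = [1, 1]
r2 m[J→φ2] = [10, 7]
r2 m[J→φ3] = [4, 8]
r3 m[φ0→N] = [196, 332]
r3 m[φ0→C] = [97, 116]
r3 m[φ1→N] = [11, 3]
r3 m[φ1→B] = [136, 77]
r3 m[φ2→C] = [34, 62]
r3 m[φ2→J] = [204, 324]
r3 m[φ3→D] = [32, 64]
r3 m[φ3→J] = [10, 7]
r3 m[φ4→C] = [9, 10]
r3 m[φ4→L] = [376, 152]
r3 m[φ5→N] = [5, 2]
r3 m[N→φ0] = [55, 6]
r3 m[N→φ1] = [15, 16]
r3 m[N→φ5] = [33, 24]
r3 m[C→φ0] = [36, 80]
r3 m[C→φ2] = [72, 30]
r3 m[C→φ4] = [32, 24]
r3 m[D→φ3] = [1, 1]
r3 m[B→φ1] = [1, 1]
r3 m[L→φ4] = [1, 1]
r3 m[J→φ2] = [10, 7]
r3 m[J→φ3] = [4, 8]
r4 m[φ0→N] = [196, 332]
r4 m[φ0→C] = [97, 116]
r4 m[φ1→N] = [11, 3]
r4 m[φ1→B] = [136, 77]
r4 m[φ2→C] = [34, 62]
r4 m[φ2→J] = [204, 324]
r4 m[φ3→D] = [32, 64]
r4 m[φ3→J] = [10, 7]
r4 m[φ4→C] = [9, 10]
r4 m[φ4→L] = [376, 152]
r4 m[φ5→N] = [5, 2]
r4 m[N→φ0] = [55, 6]
r4 m[N→φ1] = [980, 664]
r4 m[N→φ5] = [2156, 996]
r4 m[C→φ0] = [306, 620]
r4 m[C→φ2] = [873, 1160]
r4 m[C→φ4] = [3298, 7192]
r4 m[D→φ3] = [1, 1]
r4 m[B→φ1] = [1, 1]
r4 m[L→φ4] = [1, 1]
r4 m[J→φ2] = [10, 7]
r4 m[J→φ3] = [204, 324]
r5 m[φ0→N] = [1546, 2762]
r5 m[φ0→C] = [97, 116]
r5 m[φ1→N] = [11, 3]
r5 m[φ1→B] = [8504, 4268]
r5 m[φ2→C] = [34, 62]
r5 m[φ2→J] = [4066, 8706]
r5 m[φ3→D] = [1548, 2760]
r5 m[φ3→J] = [10, 7]
r5 m[φ4→C] = [9, 10]
r5 m[φ4→L] = [81218, 20384]
r5 m[φ5→N] = [5, 2]
r5 m[N→φ0] = [55, 6]
r5 m[N→φ1] = [980, 664]
r5 m[N→φ5] = [2156, 996]
r5 m[C→φ0] = [306, 620]
r5 m[C→φ2] = [873, 1160]
r5 m[C→φ4] = [3298, 7192]
r5 m[D→φ3] = [1, 1]
r5 m[B→φ1] = [1, 1]
r5 m[L→φ4] = [1, 1]
r5 m[J→φ2] = [10, 7]
r5 m[J→φ3] = [204, 324]
r6 m[φ0→N] = [1546, 2762]
r6 m[φ0→C] = [97, 116]
r6 m[φ1→N] = [11, 3]
r6 m[φ1→B] = [8504, 4268]
r6 m[φ2→C] = [34, 62]
r6 m[φ2→J] = [4066, 8706]
r6 m[φ3→D] = [1548, 2760]
r6 m[φ3→J] = [10, 7]
r6 m[φ4→C] = [9, 10]
r6 m[φ4→L] = [81218, 20384]
r6 m[φ5→N] = [5, 2]
r6 m[N→φ0] = [55, 6]
r6 m[N→φ1] = [7730, 5524]
r6 m[N→φ5] = [17006, 8286]
r6 m[C→φ0] = [306, 620]
r6 m[C→φ2] = [873, 1160]
r6 m[C→φ4] = [3298, 7192]
r6 m[D→φ3] = [1, 1]
r6 m[B→φ1] = [1, 1]
r6 m[L→φ4] = [1, 1]
r6 m[J→φ2] = [10, 7]
r6 m[J→φ3] = [4066, 8706]
r7 m[φ0→N] = [1546, 2762]
r7 m[φ0→C] = [97, 116]
r7 m[φ1→N] = [11, 3]
r7 m[φ1→B] = [67364, 34238]
r7 m[φ2→C] = [34, 62]
r7 m[φ2→J] = [4066, 8706]
r7 m[φ3→D] = [33102, 68500]
r7 m[φ3→J] = [10, 7]
r7 m[φ4→C] = [9, 10]
r7 m[φ4→L] = [81218, 20384]
r7 m[φ5→N] = [5, 2]
r7 m[N→φ0] = [55, 6]
r7 m[N→φ1] = [7730, 5524]
r7 m[N→φ5] = [17006, 8286]
r7 m[C→φ0] = [306, 620]
r7 m[C→φ2] = [873, 1160]
r7 m[C→φ4] = [3298, 7192]
r7 m[D→φ3] = [1, 1]
r7 m[B→φ1] = [1, 1]
r7 m[L→φ4] = [1, 1]
r7 m[J→φ2] = [10, 7]
r7 m[J→φ3] = [4066, 8706]
r8 m[φ0→N] = [1546, 2762]
r8 m[φ0→C] = [97, 116]
r8 m[φ1→N] = [11, 3]
r8 m[φ1→B] = [67364, 34238]
r8 m[φ2→C] = [34, 62]
r8 m[φ2→J] = [4066, 8706]
r8 m[φ3→D] = [33102, 68500]
r8 m[φ3→J] = [10, 7]
r8 m[φ4→C] = [9, 10]
r8 m[φ4→L] = [81218, 20384]
r8 m[φ5→N] = [5, 2]
r8 m[N→φ0] = [55, 6]
r8 m[N→φ1] = [7730, 5524]
r8 m[N→φ5] = [17006, 8286]
r8 m[C→φ0] = [306, 620]
r8 m[C→φ2] = [873, 1160]
r8 m[C→φ4] = [3298, 7192]
r8 m[D→φ3] = [1, 1]
r8 m[B→φ1] = [1, 1]
r8 m[L→φ4] = [1, 1]
r8 m[J→φ2] = [10, 7]
r8 m[J→φ3] = [4066, 8706]
fixed point reached at round 8
b[D] = ⊗ incoming = [33102, 68500]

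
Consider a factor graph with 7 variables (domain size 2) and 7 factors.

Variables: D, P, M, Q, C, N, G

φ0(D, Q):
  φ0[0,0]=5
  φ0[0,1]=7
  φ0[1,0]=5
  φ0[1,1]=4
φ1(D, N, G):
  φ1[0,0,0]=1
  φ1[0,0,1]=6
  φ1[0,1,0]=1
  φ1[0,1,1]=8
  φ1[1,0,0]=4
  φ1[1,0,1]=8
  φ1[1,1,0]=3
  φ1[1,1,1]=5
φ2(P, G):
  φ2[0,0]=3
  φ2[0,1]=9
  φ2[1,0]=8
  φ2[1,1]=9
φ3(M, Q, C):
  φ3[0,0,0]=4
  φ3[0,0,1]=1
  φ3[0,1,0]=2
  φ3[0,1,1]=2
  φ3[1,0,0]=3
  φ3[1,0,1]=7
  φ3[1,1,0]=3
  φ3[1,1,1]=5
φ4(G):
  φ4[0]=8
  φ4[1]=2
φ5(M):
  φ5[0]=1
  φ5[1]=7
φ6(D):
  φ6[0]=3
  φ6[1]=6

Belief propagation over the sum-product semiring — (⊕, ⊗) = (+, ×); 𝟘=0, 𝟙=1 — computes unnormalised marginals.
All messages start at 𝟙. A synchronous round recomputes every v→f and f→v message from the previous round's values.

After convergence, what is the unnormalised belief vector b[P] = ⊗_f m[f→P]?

init: all messages = 𝟙 over 2 values
r1 m[φ0→D] = [12, 9]
r1 m[φ0→Q] = [10, 11]
r1 m[φ1→D] = [16, 20]
r1 m[φ1→N] = [19, 17]
r1 m[φ1→G] = [9, 27]
r1 m[φ2→P] = [12, 17]
r1 m[φ2→G] = [11, 18]
r1 m[φ3→M] = [9, 18]
r1 m[φ3→Q] = [15, 12]
r1 m[φ3→C] = [12, 15]
r1 m[φ4→G] = [8, 2]
r1 m[φ5→M] = [1, 7]
r1 m[φ6→D] = [3, 6]
r1 m[D→φ0] = [1, 1]
r1 m[D→φ1] = [1, 1]
r1 m[D→φ6] = [1, 1]
r1 m[P→φ2] = [1, 1]
r1 m[M→φ3] = [1, 1]
r1 m[M→φ5] = [1, 1]
r1 m[Q→φ0] = [1, 1]
r1 m[Q→φ3] = [1, 1]
r1 m[C→φ3] = [1, 1]
r1 m[N→φ1] = [1, 1]
r1 m[G→φ1] = [1, 1]
r1 m[G→φ2] = [1, 1]
r1 m[G→φ4] = [1, 1]
r2 m[φ0→D] = [12, 9]
r2 m[φ0→Q] = [10, 11]
r2 m[φ1→D] = [16, 20]
r2 m[φ1→N] = [19, 17]
r2 m[φ1→G] = [9, 27]
r2 m[φ2→P] = [12, 17]
r2 m[φ2→G] = [11, 18]
r2 m[φ3→M] = [9, 18]
r2 m[φ3→Q] = [15, 12]
r2 m[φ3→C] = [12, 15]
r2 m[φ4→G] = [8, 2]
r2 m[φ5→M] = [1, 7]
r2 m[φ6→D] = [3, 6]
r2 m[D→φ0] = [48, 120]
r2 m[D→φ1] = [36, 54]
r2 m[D→φ6] = [192, 180]
r2 m[P→φ2] = [1, 1]
r2 m[M→φ3] = [1, 7]
r2 m[M→φ5] = [9, 18]
r2 m[Q→φ0] = [15, 12]
r2 m[Q→φ3] = [10, 11]
r2 m[C→φ3] = [1, 1]
r2 m[N→φ1] = [1, 1]
r2 m[G→φ1] = [88, 36]
r2 m[G→φ2] = [72, 54]
r2 m[G→φ4] = [99, 486]
r3 m[φ0→D] = [159, 123]
r3 m[φ0→Q] = [840, 816]
r3 m[φ1→D] = [680, 1084]
r3 m[φ1→N] = [45504, 37512]
r3 m[φ1→G] = [450, 1206]
r3 m[φ2→P] = [702, 1062]
r3 m[φ2→G] = [11, 18]
r3 m[φ3→M] = [94, 188]
r3 m[φ3→Q] = [75, 60]
r3 m[φ3→C] = [503, 907]
r3 m[φ4→G] = [8, 2]
r3 m[φ5→M] = [1, 7]
r3 m[φ6→D] = [3, 6]
r3 m[D→φ0] = [48, 120]
r3 m[D→φ1] = [36, 54]
r3 m[D→φ6] = [192, 180]
r3 m[P→φ2] = [1, 1]
r3 m[M→φ3] = [1, 7]
r3 m[M→φ5] = [9, 18]
r3 m[Q→φ0] = [15, 12]
r3 m[Q→φ3] = [10, 11]
r3 m[C→φ3] = [1, 1]
r3 m[N→φ1] = [1, 1]
r3 m[G→φ1] = [88, 36]
r3 m[G→φ2] = [72, 54]
r3 m[G→φ4] = [99, 486]
r4 m[φ0→D] = [159, 123]
r4 m[φ0→Q] = [840, 816]
r4 m[φ1→D] = [680, 1084]
r4 m[φ1→N] = [45504, 37512]
r4 m[φ1→G] = [450, 1206]
r4 m[φ2→P] = [702, 1062]
r4 m[φ2→G] = [11, 18]
r4 m[φ3→M] = [94, 188]
r4 m[φ3→Q] = [75, 60]
r4 m[φ3→C] = [503, 907]
r4 m[φ4→G] = [8, 2]
r4 m[φ5→M] = [1, 7]
r4 m[φ6→D] = [3, 6]
r4 m[D→φ0] = [2040, 6504]
r4 m[D→φ1] = [477, 738]
r4 m[D→φ6] = [108120, 133332]
r4 m[P→φ2] = [1, 1]
r4 m[M→φ3] = [1, 7]
r4 m[M→φ5] = [94, 188]
r4 m[Q→φ0] = [75, 60]
r4 m[Q→φ3] = [840, 816]
r4 m[C→φ3] = [1, 1]
r4 m[N→φ1] = [1, 1]
r4 m[G→φ1] = [88, 36]
r4 m[G→φ2] = [3600, 2412]
r4 m[G→φ4] = [4950, 21708]
r5 m[φ0→D] = [795, 615]
r5 m[φ0→Q] = [42720, 40296]
r5 m[φ1→D] = [680, 1084]
r5 m[φ1→N] = [617328, 507024]
r5 m[φ1→G] = [6120, 16272]
r5 m[φ2→P] = [32508, 50508]
r5 m[φ2→G] = [11, 18]
r5 m[φ3→M] = [7464, 14928]
r5 m[φ3→Q] = [75, 60]
r5 m[φ3→C] = [39768, 72192]
r5 m[φ4→G] = [8, 2]
r5 m[φ5→M] = [1, 7]
r5 m[φ6→D] = [3, 6]
r5 m[D→φ0] = [2040, 6504]
r5 m[D→φ1] = [477, 738]
r5 m[D→φ6] = [108120, 133332]
r5 m[P→φ2] = [1, 1]
r5 m[M→φ3] = [1, 7]
r5 m[M→φ5] = [94, 188]
r5 m[Q→φ0] = [75, 60]
r5 m[Q→φ3] = [840, 816]
r5 m[C→φ3] = [1, 1]
r5 m[N→φ1] = [1, 1]
r5 m[G→φ1] = [88, 36]
r5 m[G→φ2] = [3600, 2412]
r5 m[G→φ4] = [4950, 21708]
r6 m[φ0→D] = [795, 615]
r6 m[φ0→Q] = [42720, 40296]
r6 m[φ1→D] = [680, 1084]
r6 m[φ1→N] = [617328, 507024]
r6 m[φ1→G] = [6120, 16272]
r6 m[φ2→P] = [32508, 50508]
r6 m[φ2→G] = [11, 18]
r6 m[φ3→M] = [7464, 14928]
r6 m[φ3→Q] = [75, 60]
r6 m[φ3→C] = [39768, 72192]
r6 m[φ4→G] = [8, 2]
r6 m[φ5→M] = [1, 7]
r6 m[φ6→D] = [3, 6]
r6 m[D→φ0] = [2040, 6504]
r6 m[D→φ1] = [2385, 3690]
r6 m[D→φ6] = [540600, 666660]
r6 m[P→φ2] = [1, 1]
r6 m[M→φ3] = [1, 7]
r6 m[M→φ5] = [7464, 14928]
r6 m[Q→φ0] = [75, 60]
r6 m[Q→φ3] = [42720, 40296]
r6 m[C→φ3] = [1, 1]
r6 m[N→φ1] = [1, 1]
r6 m[G→φ1] = [88, 36]
r6 m[G→φ2] = [48960, 32544]
r6 m[G→φ4] = [67320, 292896]
r7 m[φ0→D] = [795, 615]
r7 m[φ0→Q] = [42720, 40296]
r7 m[φ1→D] = [680, 1084]
r7 m[φ1→N] = [3086640, 2535120]
r7 m[φ1→G] = [30600, 81360]
r7 m[φ2→P] = [439776, 684576]
r7 m[φ2→G] = [11, 18]
r7 m[φ3→M] = [374784, 749568]
r7 m[φ3→Q] = [75, 60]
r7 m[φ3→C] = [1994808, 3626952]
r7 m[φ4→G] = [8, 2]
r7 m[φ5→M] = [1, 7]
r7 m[φ6→D] = [3, 6]
r7 m[D→φ0] = [2040, 6504]
r7 m[D→φ1] = [2385, 3690]
r7 m[D→φ6] = [540600, 666660]
r7 m[P→φ2] = [1, 1]
r7 m[M→φ3] = [1, 7]
r7 m[M→φ5] = [7464, 14928]
r7 m[Q→φ0] = [75, 60]
r7 m[Q→φ3] = [42720, 40296]
r7 m[C→φ3] = [1, 1]
r7 m[N→φ1] = [1, 1]
r7 m[G→φ1] = [88, 36]
r7 m[G→φ2] = [48960, 32544]
r7 m[G→φ4] = [67320, 292896]
r8 m[φ0→D] = [795, 615]
r8 m[φ0→Q] = [42720, 40296]
r8 m[φ1→D] = [680, 1084]
r8 m[φ1→N] = [3086640, 2535120]
r8 m[φ1→G] = [30600, 81360]
r8 m[φ2→P] = [439776, 684576]
r8 m[φ2→G] = [11, 18]
r8 m[φ3→M] = [374784, 749568]
r8 m[φ3→Q] = [75, 60]
r8 m[φ3→C] = [1994808, 3626952]
r8 m[φ4→G] = [8, 2]
r8 m[φ5→M] = [1, 7]
r8 m[φ6→D] = [3, 6]
r8 m[D→φ0] = [2040, 6504]
r8 m[D→φ1] = [2385, 3690]
r8 m[D→φ6] = [540600, 666660]
r8 m[P→φ2] = [1, 1]
r8 m[M→φ3] = [1, 7]
r8 m[M→φ5] = [374784, 749568]
r8 m[Q→φ0] = [75, 60]
r8 m[Q→φ3] = [42720, 40296]
r8 m[C→φ3] = [1, 1]
r8 m[N→φ1] = [1, 1]
r8 m[G→φ1] = [88, 36]
r8 m[G→φ2] = [244800, 162720]
r8 m[G→φ4] = [336600, 1464480]
r9 m[φ0→D] = [795, 615]
r9 m[φ0→Q] = [42720, 40296]
r9 m[φ1→D] = [680, 1084]
r9 m[φ1→N] = [3086640, 2535120]
r9 m[φ1→G] = [30600, 81360]
r9 m[φ2→P] = [2198880, 3422880]
r9 m[φ2→G] = [11, 18]
r9 m[φ3→M] = [374784, 749568]
r9 m[φ3→Q] = [75, 60]
r9 m[φ3→C] = [1994808, 3626952]
r9 m[φ4→G] = [8, 2]
r9 m[φ5→M] = [1, 7]
r9 m[φ6→D] = [3, 6]
r9 m[D→φ0] = [2040, 6504]
r9 m[D→φ1] = [2385, 3690]
r9 m[D→φ6] = [540600, 666660]
r9 m[P→φ2] = [1, 1]
r9 m[M→φ3] = [1, 7]
r9 m[M→φ5] = [374784, 749568]
r9 m[Q→φ0] = [75, 60]
r9 m[Q→φ3] = [42720, 40296]
r9 m[C→φ3] = [1, 1]
r9 m[N→φ1] = [1, 1]
r9 m[G→φ1] = [88, 36]
r9 m[G→φ2] = [244800, 162720]
r9 m[G→φ4] = [336600, 1464480]
r10 m[φ0→D] = [795, 615]
r10 m[φ0→Q] = [42720, 40296]
r10 m[φ1→D] = [680, 1084]
r10 m[φ1→N] = [3086640, 2535120]
r10 m[φ1→G] = [30600, 81360]
r10 m[φ2→P] = [2198880, 3422880]
r10 m[φ2→G] = [11, 18]
r10 m[φ3→M] = [374784, 749568]
r10 m[φ3→Q] = [75, 60]
r10 m[φ3→C] = [1994808, 3626952]
r10 m[φ4→G] = [8, 2]
r10 m[φ5→M] = [1, 7]
r10 m[φ6→D] = [3, 6]
r10 m[D→φ0] = [2040, 6504]
r10 m[D→φ1] = [2385, 3690]
r10 m[D→φ6] = [540600, 666660]
r10 m[P→φ2] = [1, 1]
r10 m[M→φ3] = [1, 7]
r10 m[M→φ5] = [374784, 749568]
r10 m[Q→φ0] = [75, 60]
r10 m[Q→φ3] = [42720, 40296]
r10 m[C→φ3] = [1, 1]
r10 m[N→φ1] = [1, 1]
r10 m[G→φ1] = [88, 36]
r10 m[G→φ2] = [244800, 162720]
r10 m[G→φ4] = [336600, 1464480]
fixed point reached at round 10
b[P] = ⊗ incoming = [2198880, 3422880]

b[P] = [2198880, 3422880]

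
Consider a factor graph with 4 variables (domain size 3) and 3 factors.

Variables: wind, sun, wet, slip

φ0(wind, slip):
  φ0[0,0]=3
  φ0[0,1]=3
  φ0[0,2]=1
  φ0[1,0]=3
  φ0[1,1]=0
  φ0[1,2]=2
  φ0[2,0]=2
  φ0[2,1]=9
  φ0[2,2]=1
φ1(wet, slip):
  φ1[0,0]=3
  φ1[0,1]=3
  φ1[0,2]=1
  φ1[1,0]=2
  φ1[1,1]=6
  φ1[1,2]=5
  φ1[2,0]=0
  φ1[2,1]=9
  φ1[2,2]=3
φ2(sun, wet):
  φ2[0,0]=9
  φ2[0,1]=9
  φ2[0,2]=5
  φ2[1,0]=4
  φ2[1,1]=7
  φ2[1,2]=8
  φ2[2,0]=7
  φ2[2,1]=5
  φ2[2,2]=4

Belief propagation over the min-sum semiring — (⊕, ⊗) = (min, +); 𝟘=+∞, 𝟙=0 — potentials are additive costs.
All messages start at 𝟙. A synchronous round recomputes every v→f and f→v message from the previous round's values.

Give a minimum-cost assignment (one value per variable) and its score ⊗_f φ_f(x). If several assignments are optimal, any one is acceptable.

assignment: (wind=0, sun=1, wet=0, slip=2); score = 6

init: all messages = 𝟙 over 3 values
r1 m[φ0→wind] = [1, 0, 1]
r1 m[φ0→slip] = [2, 0, 1]
r1 m[φ1→wet] = [1, 2, 0]
r1 m[φ1→slip] = [0, 3, 1]
r1 m[φ2→sun] = [5, 4, 4]
r1 m[φ2→wet] = [4, 5, 4]
r1 m[wind→φ0] = [0, 0, 0]
r1 m[sun→φ2] = [0, 0, 0]
r1 m[wet→φ1] = [0, 0, 0]
r1 m[wet→φ2] = [0, 0, 0]
r1 m[slip→φ0] = [0, 0, 0]
r1 m[slip→φ1] = [0, 0, 0]
r2 m[φ0→wind] = [1, 0, 1]
r2 m[φ0→slip] = [2, 0, 1]
r2 m[φ1→wet] = [1, 2, 0]
r2 m[φ1→slip] = [0, 3, 1]
r2 m[φ2→sun] = [5, 4, 4]
r2 m[φ2→wet] = [4, 5, 4]
r2 m[wind→φ0] = [0, 0, 0]
r2 m[sun→φ2] = [0, 0, 0]
r2 m[wet→φ1] = [4, 5, 4]
r2 m[wet→φ2] = [1, 2, 0]
r2 m[slip→φ0] = [0, 3, 1]
r2 m[slip→φ1] = [2, 0, 1]
r3 m[φ0→wind] = [2, 3, 2]
r3 m[φ0→slip] = [2, 0, 1]
r3 m[φ1→wet] = [2, 4, 2]
r3 m[φ1→slip] = [4, 7, 5]
r3 m[φ2→sun] = [5, 5, 4]
r3 m[φ2→wet] = [4, 5, 4]
r3 m[wind→φ0] = [0, 0, 0]
r3 m[sun→φ2] = [0, 0, 0]
r3 m[wet→φ1] = [4, 5, 4]
r3 m[wet→φ2] = [1, 2, 0]
r3 m[slip→φ0] = [0, 3, 1]
r3 m[slip→φ1] = [2, 0, 1]
r4 m[φ0→wind] = [2, 3, 2]
r4 m[φ0→slip] = [2, 0, 1]
r4 m[φ1→wet] = [2, 4, 2]
r4 m[φ1→slip] = [4, 7, 5]
r4 m[φ2→sun] = [5, 5, 4]
r4 m[φ2→wet] = [4, 5, 4]
r4 m[wind→φ0] = [0, 0, 0]
r4 m[sun→φ2] = [0, 0, 0]
r4 m[wet→φ1] = [4, 5, 4]
r4 m[wet→φ2] = [2, 4, 2]
r4 m[slip→φ0] = [4, 7, 5]
r4 m[slip→φ1] = [2, 0, 1]
r5 m[φ0→wind] = [6, 7, 6]
r5 m[φ0→slip] = [2, 0, 1]
r5 m[φ1→wet] = [2, 4, 2]
r5 m[φ1→slip] = [4, 7, 5]
r5 m[φ2→sun] = [7, 6, 6]
r5 m[φ2→wet] = [4, 5, 4]
r5 m[wind→φ0] = [0, 0, 0]
r5 m[sun→φ2] = [0, 0, 0]
r5 m[wet→φ1] = [4, 5, 4]
r5 m[wet→φ2] = [2, 4, 2]
r5 m[slip→φ0] = [4, 7, 5]
r5 m[slip→φ1] = [2, 0, 1]
r6 m[φ0→wind] = [6, 7, 6]
r6 m[φ0→slip] = [2, 0, 1]
r6 m[φ1→wet] = [2, 4, 2]
r6 m[φ1→slip] = [4, 7, 5]
r6 m[φ2→sun] = [7, 6, 6]
r6 m[φ2→wet] = [4, 5, 4]
r6 m[wind→φ0] = [0, 0, 0]
r6 m[sun→φ2] = [0, 0, 0]
r6 m[wet→φ1] = [4, 5, 4]
r6 m[wet→φ2] = [2, 4, 2]
r6 m[slip→φ0] = [4, 7, 5]
r6 m[slip→φ1] = [2, 0, 1]
fixed point reached at round 6
traceback from wind: (wind=0, sun=1, wet=0, slip=2), score=6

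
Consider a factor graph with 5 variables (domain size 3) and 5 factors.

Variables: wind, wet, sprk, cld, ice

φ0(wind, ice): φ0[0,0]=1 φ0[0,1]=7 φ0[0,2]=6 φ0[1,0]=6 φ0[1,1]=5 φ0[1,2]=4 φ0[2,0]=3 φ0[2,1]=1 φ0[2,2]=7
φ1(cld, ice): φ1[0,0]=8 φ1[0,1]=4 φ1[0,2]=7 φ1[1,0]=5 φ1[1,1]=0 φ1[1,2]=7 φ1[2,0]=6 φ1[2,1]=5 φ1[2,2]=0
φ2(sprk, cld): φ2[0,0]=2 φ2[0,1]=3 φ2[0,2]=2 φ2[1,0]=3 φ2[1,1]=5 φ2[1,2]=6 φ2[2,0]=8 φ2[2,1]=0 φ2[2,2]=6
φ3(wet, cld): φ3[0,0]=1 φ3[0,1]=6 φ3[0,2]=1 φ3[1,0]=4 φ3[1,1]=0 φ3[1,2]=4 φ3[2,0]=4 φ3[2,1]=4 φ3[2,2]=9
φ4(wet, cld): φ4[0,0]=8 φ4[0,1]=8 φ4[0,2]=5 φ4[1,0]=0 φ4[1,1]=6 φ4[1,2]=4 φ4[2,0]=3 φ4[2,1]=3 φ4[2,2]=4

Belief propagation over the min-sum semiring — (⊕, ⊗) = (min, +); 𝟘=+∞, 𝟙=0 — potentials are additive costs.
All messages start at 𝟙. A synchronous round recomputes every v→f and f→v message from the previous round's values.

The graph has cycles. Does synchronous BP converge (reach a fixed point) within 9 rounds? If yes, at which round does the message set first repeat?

init: all messages = 𝟙 over 3 values
r1 m[φ0→wind] = [1, 4, 1]
r1 m[φ0→ice] = [1, 1, 4]
r1 m[φ1→cld] = [4, 0, 0]
r1 m[φ1→ice] = [5, 0, 0]
r1 m[φ2→sprk] = [2, 3, 0]
r1 m[φ2→cld] = [2, 0, 2]
r1 m[φ3→wet] = [1, 0, 4]
r1 m[φ3→cld] = [1, 0, 1]
r1 m[φ4→wet] = [5, 0, 3]
r1 m[φ4→cld] = [0, 3, 4]
r1 m[wind→φ0] = [0, 0, 0]
r1 m[wet→φ3] = [0, 0, 0]
r1 m[wet→φ4] = [0, 0, 0]
r1 m[sprk→φ2] = [0, 0, 0]
r1 m[cld→φ1] = [0, 0, 0]
r1 m[cld→φ2] = [0, 0, 0]
r1 m[cld→φ3] = [0, 0, 0]
r1 m[cld→φ4] = [0, 0, 0]
r1 m[ice→φ0] = [0, 0, 0]
r1 m[ice→φ1] = [0, 0, 0]
r2 m[φ0→wind] = [1, 4, 1]
r2 m[φ0→ice] = [1, 1, 4]
r2 m[φ1→cld] = [4, 0, 0]
r2 m[φ1→ice] = [5, 0, 0]
r2 m[φ2→sprk] = [2, 3, 0]
r2 m[φ2→cld] = [2, 0, 2]
r2 m[φ3→wet] = [1, 0, 4]
r2 m[φ3→cld] = [1, 0, 1]
r2 m[φ4→wet] = [5, 0, 3]
r2 m[φ4→cld] = [0, 3, 4]
r2 m[wind→φ0] = [0, 0, 0]
r2 m[wet→φ3] = [5, 0, 3]
r2 m[wet→φ4] = [1, 0, 4]
r2 m[sprk→φ2] = [0, 0, 0]
r2 m[cld→φ1] = [3, 3, 7]
r2 m[cld→φ2] = [5, 3, 5]
r2 m[cld→φ3] = [6, 3, 6]
r2 m[cld→φ4] = [7, 0, 3]
r2 m[ice→φ0] = [5, 0, 0]
r2 m[ice→φ1] = [1, 1, 4]
r3 m[φ0→wind] = [6, 4, 1]
r3 m[φ0→ice] = [1, 1, 4]
r3 m[φ1→cld] = [5, 1, 4]
r3 m[φ1→ice] = [8, 3, 7]
r3 m[φ2→sprk] = [6, 8, 3]
r3 m[φ2→cld] = [2, 0, 2]
r3 m[φ3→wet] = [7, 3, 7]
r3 m[φ3→cld] = [4, 0, 4]
r3 m[φ4→wet] = [8, 6, 3]
r3 m[φ4→cld] = [0, 6, 4]
r3 m[wind→φ0] = [0, 0, 0]
r3 m[wet→φ3] = [5, 0, 3]
r3 m[wet→φ4] = [1, 0, 4]
r3 m[sprk→φ2] = [0, 0, 0]
r3 m[cld→φ1] = [3, 3, 7]
r3 m[cld→φ2] = [5, 3, 5]
r3 m[cld→φ3] = [6, 3, 6]
r3 m[cld→φ4] = [7, 0, 3]
r3 m[ice→φ0] = [5, 0, 0]
r3 m[ice→φ1] = [1, 1, 4]
r4 m[φ0→wind] = [6, 4, 1]
r4 m[φ0→ice] = [1, 1, 4]
r4 m[φ1→cld] = [5, 1, 4]
r4 m[φ1→ice] = [8, 3, 7]
r4 m[φ2→sprk] = [6, 8, 3]
r4 m[φ2→cld] = [2, 0, 2]
r4 m[φ3→wet] = [7, 3, 7]
r4 m[φ3→cld] = [4, 0, 4]
r4 m[φ4→wet] = [8, 6, 3]
r4 m[φ4→cld] = [0, 6, 4]
r4 m[wind→φ0] = [0, 0, 0]
r4 m[wet→φ3] = [8, 6, 3]
r4 m[wet→φ4] = [7, 3, 7]
r4 m[sprk→φ2] = [0, 0, 0]
r4 m[cld→φ1] = [6, 6, 10]
r4 m[cld→φ2] = [9, 7, 12]
r4 m[cld→φ3] = [7, 7, 10]
r4 m[cld→φ4] = [11, 1, 10]
r4 m[ice→φ0] = [8, 3, 7]
r4 m[ice→φ1] = [1, 1, 4]
r5 m[φ0→wind] = [9, 8, 4]
r5 m[φ0→ice] = [1, 1, 4]
r5 m[φ1→cld] = [5, 1, 4]
r5 m[φ1→ice] = [11, 6, 10]
r5 m[φ2→sprk] = [10, 12, 7]
r5 m[φ2→cld] = [2, 0, 2]
r5 m[φ3→wet] = [8, 7, 11]
r5 m[φ3→cld] = [7, 6, 9]
r5 m[φ4→wet] = [9, 7, 4]
r5 m[φ4→cld] = [3, 9, 7]
r5 m[wind→φ0] = [0, 0, 0]
r5 m[wet→φ3] = [8, 6, 3]
r5 m[wet→φ4] = [7, 3, 7]
r5 m[sprk→φ2] = [0, 0, 0]
r5 m[cld→φ1] = [6, 6, 10]
r5 m[cld→φ2] = [9, 7, 12]
r5 m[cld→φ3] = [7, 7, 10]
r5 m[cld→φ4] = [11, 1, 10]
r5 m[ice→φ0] = [8, 3, 7]
r5 m[ice→φ1] = [1, 1, 4]
r6 m[φ0→wind] = [9, 8, 4]
r6 m[φ0→ice] = [1, 1, 4]
r6 m[φ1→cld] = [5, 1, 4]
r6 m[φ1→ice] = [11, 6, 10]
r6 m[φ2→sprk] = [10, 12, 7]
r6 m[φ2→cld] = [2, 0, 2]
r6 m[φ3→wet] = [8, 7, 11]
r6 m[φ3→cld] = [7, 6, 9]
r6 m[φ4→wet] = [9, 7, 4]
r6 m[φ4→cld] = [3, 9, 7]
r6 m[wind→φ0] = [0, 0, 0]
r6 m[wet→φ3] = [9, 7, 4]
r6 m[wet→φ4] = [8, 7, 11]
r6 m[sprk→φ2] = [0, 0, 0]
r6 m[cld→φ1] = [12, 15, 18]
r6 m[cld→φ2] = [15, 16, 20]
r6 m[cld→φ3] = [10, 10, 13]
r6 m[cld→φ4] = [14, 7, 15]
r6 m[ice→φ0] = [11, 6, 10]
r6 m[ice→φ1] = [1, 1, 4]
r7 m[φ0→wind] = [12, 11, 7]
r7 m[φ0→ice] = [1, 1, 4]
r7 m[φ1→cld] = [5, 1, 4]
r7 m[φ1→ice] = [20, 15, 18]
r7 m[φ2→sprk] = [17, 18, 16]
r7 m[φ2→cld] = [2, 0, 2]
r7 m[φ3→wet] = [11, 10, 14]
r7 m[φ3→cld] = [8, 7, 10]
r7 m[φ4→wet] = [15, 13, 10]
r7 m[φ4→cld] = [7, 13, 11]
r7 m[wind→φ0] = [0, 0, 0]
r7 m[wet→φ3] = [9, 7, 4]
r7 m[wet→φ4] = [8, 7, 11]
r7 m[sprk→φ2] = [0, 0, 0]
r7 m[cld→φ1] = [12, 15, 18]
r7 m[cld→φ2] = [15, 16, 20]
r7 m[cld→φ3] = [10, 10, 13]
r7 m[cld→φ4] = [14, 7, 15]
r7 m[ice→φ0] = [11, 6, 10]
r7 m[ice→φ1] = [1, 1, 4]
r8 m[φ0→wind] = [12, 11, 7]
r8 m[φ0→ice] = [1, 1, 4]
r8 m[φ1→cld] = [5, 1, 4]
r8 m[φ1→ice] = [20, 15, 18]
r8 m[φ2→sprk] = [17, 18, 16]
r8 m[φ2→cld] = [2, 0, 2]
r8 m[φ3→wet] = [11, 10, 14]
r8 m[φ3→cld] = [8, 7, 10]
r8 m[φ4→wet] = [15, 13, 10]
r8 m[φ4→cld] = [7, 13, 11]
r8 m[wind→φ0] = [0, 0, 0]
r8 m[wet→φ3] = [15, 13, 10]
r8 m[wet→φ4] = [11, 10, 14]
r8 m[sprk→φ2] = [0, 0, 0]
r8 m[cld→φ1] = [17, 20, 23]
r8 m[cld→φ2] = [20, 21, 25]
r8 m[cld→φ3] = [14, 14, 17]
r8 m[cld→φ4] = [15, 8, 16]
r8 m[ice→φ0] = [20, 15, 18]
r8 m[ice→φ1] = [1, 1, 4]
r9 m[φ0→wind] = [21, 20, 16]
r9 m[φ0→ice] = [1, 1, 4]
r9 m[φ1→cld] = [5, 1, 4]
r9 m[φ1→ice] = [25, 20, 23]
r9 m[φ2→sprk] = [22, 23, 21]
r9 m[φ2→cld] = [2, 0, 2]
r9 m[φ3→wet] = [15, 14, 18]
r9 m[φ3→cld] = [14, 13, 16]
r9 m[φ4→wet] = [16, 14, 11]
r9 m[φ4→cld] = [10, 16, 14]
r9 m[wind→φ0] = [0, 0, 0]
r9 m[wet→φ3] = [15, 13, 10]
r9 m[wet→φ4] = [11, 10, 14]
r9 m[sprk→φ2] = [0, 0, 0]
r9 m[cld→φ1] = [17, 20, 23]
r9 m[cld→φ2] = [20, 21, 25]
r9 m[cld→φ3] = [14, 14, 17]
r9 m[cld→φ4] = [15, 8, 16]
r9 m[ice→φ0] = [20, 15, 18]
r9 m[ice→φ1] = [1, 1, 4]
no fixed point within 9 rounds

NOT CONVERGED within 9 rounds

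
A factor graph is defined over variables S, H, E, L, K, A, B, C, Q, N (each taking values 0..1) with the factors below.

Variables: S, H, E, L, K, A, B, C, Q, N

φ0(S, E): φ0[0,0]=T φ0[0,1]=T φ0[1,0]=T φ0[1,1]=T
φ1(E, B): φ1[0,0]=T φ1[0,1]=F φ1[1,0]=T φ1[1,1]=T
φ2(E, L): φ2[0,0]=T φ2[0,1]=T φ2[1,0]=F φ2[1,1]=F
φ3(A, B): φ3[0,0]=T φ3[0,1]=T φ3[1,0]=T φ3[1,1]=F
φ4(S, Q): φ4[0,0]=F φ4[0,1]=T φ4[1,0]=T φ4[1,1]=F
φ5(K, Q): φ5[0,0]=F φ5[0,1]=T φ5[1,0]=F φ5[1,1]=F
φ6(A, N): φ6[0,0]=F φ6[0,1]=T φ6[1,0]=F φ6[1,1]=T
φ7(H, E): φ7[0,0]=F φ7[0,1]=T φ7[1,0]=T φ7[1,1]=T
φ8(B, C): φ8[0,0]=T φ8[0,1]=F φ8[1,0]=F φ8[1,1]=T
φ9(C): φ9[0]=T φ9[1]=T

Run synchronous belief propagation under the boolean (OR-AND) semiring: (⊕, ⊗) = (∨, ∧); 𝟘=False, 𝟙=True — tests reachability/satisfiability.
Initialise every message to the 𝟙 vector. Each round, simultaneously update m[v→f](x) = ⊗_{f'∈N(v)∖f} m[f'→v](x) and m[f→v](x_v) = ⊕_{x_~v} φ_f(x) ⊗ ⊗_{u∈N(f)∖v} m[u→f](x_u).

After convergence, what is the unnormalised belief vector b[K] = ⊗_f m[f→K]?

init: all messages = 𝟙 over 2 values
r1 m[φ0→S] = [T, T]
r1 m[φ0→E] = [T, T]
r1 m[φ1→E] = [T, T]
r1 m[φ1→B] = [T, T]
r1 m[φ2→E] = [T, F]
r1 m[φ2→L] = [T, T]
r1 m[φ3→A] = [T, T]
r1 m[φ3→B] = [T, T]
r1 m[φ4→S] = [T, T]
r1 m[φ4→Q] = [T, T]
r1 m[φ5→K] = [T, F]
r1 m[φ5→Q] = [F, T]
r1 m[φ6→A] = [T, T]
r1 m[φ6→N] = [F, T]
r1 m[φ7→H] = [T, T]
r1 m[φ7→E] = [T, T]
r1 m[φ8→B] = [T, T]
r1 m[φ8→C] = [T, T]
r1 m[φ9→C] = [T, T]
r1 m[S→φ0] = [T, T]
r1 m[S→φ4] = [T, T]
r1 m[H→φ7] = [T, T]
r1 m[E→φ0] = [T, T]
r1 m[E→φ1] = [T, T]
r1 m[E→φ2] = [T, T]
r1 m[E→φ7] = [T, T]
r1 m[L→φ2] = [T, T]
r1 m[K→φ5] = [T, T]
r1 m[A→φ3] = [T, T]
r1 m[A→φ6] = [T, T]
r1 m[B→φ1] = [T, T]
r1 m[B→φ3] = [T, T]
r1 m[B→φ8] = [T, T]
r1 m[C→φ8] = [T, T]
r1 m[C→φ9] = [T, T]
r1 m[Q→φ4] = [T, T]
r1 m[Q→φ5] = [T, T]
r1 m[N→φ6] = [T, T]
r2 m[φ0→S] = [T, T]
r2 m[φ0→E] = [T, T]
r2 m[φ1→E] = [T, T]
r2 m[φ1→B] = [T, T]
r2 m[φ2→E] = [T, F]
r2 m[φ2→L] = [T, T]
r2 m[φ3→A] = [T, T]
r2 m[φ3→B] = [T, T]
r2 m[φ4→S] = [T, T]
r2 m[φ4→Q] = [T, T]
r2 m[φ5→K] = [T, F]
r2 m[φ5→Q] = [F, T]
r2 m[φ6→A] = [T, T]
r2 m[φ6→N] = [F, T]
r2 m[φ7→H] = [T, T]
r2 m[φ7→E] = [T, T]
r2 m[φ8→B] = [T, T]
r2 m[φ8→C] = [T, T]
r2 m[φ9→C] = [T, T]
r2 m[S→φ0] = [T, T]
r2 m[S→φ4] = [T, T]
r2 m[H→φ7] = [T, T]
r2 m[E→φ0] = [T, F]
r2 m[E→φ1] = [T, F]
r2 m[E→φ2] = [T, T]
r2 m[E→φ7] = [T, F]
r2 m[L→φ2] = [T, T]
r2 m[K→φ5] = [T, T]
r2 m[A→φ3] = [T, T]
r2 m[A→φ6] = [T, T]
r2 m[B→φ1] = [T, T]
r2 m[B→φ3] = [T, T]
r2 m[B→φ8] = [T, T]
r2 m[C→φ8] = [T, T]
r2 m[C→φ9] = [T, T]
r2 m[Q→φ4] = [F, T]
r2 m[Q→φ5] = [T, T]
r2 m[N→φ6] = [T, T]
r3 m[φ0→S] = [T, T]
r3 m[φ0→E] = [T, T]
r3 m[φ1→E] = [T, T]
r3 m[φ1→B] = [T, F]
r3 m[φ2→E] = [T, F]
r3 m[φ2→L] = [T, T]
r3 m[φ3→A] = [T, T]
r3 m[φ3→B] = [T, T]
r3 m[φ4→S] = [T, F]
r3 m[φ4→Q] = [T, T]
r3 m[φ5→K] = [T, F]
r3 m[φ5→Q] = [F, T]
r3 m[φ6→A] = [T, T]
r3 m[φ6→N] = [F, T]
r3 m[φ7→H] = [F, T]
r3 m[φ7→E] = [T, T]
r3 m[φ8→B] = [T, T]
r3 m[φ8→C] = [T, T]
r3 m[φ9→C] = [T, T]
r3 m[S→φ0] = [T, T]
r3 m[S→φ4] = [T, T]
r3 m[H→φ7] = [T, T]
r3 m[E→φ0] = [T, F]
r3 m[E→φ1] = [T, F]
r3 m[E→φ2] = [T, T]
r3 m[E→φ7] = [T, F]
r3 m[L→φ2] = [T, T]
r3 m[K→φ5] = [T, T]
r3 m[A→φ3] = [T, T]
r3 m[A→φ6] = [T, T]
r3 m[B→φ1] = [T, T]
r3 m[B→φ3] = [T, T]
r3 m[B→φ8] = [T, T]
r3 m[C→φ8] = [T, T]
r3 m[C→φ9] = [T, T]
r3 m[Q→φ4] = [F, T]
r3 m[Q→φ5] = [T, T]
r3 m[N→φ6] = [T, T]
r4 m[φ0→S] = [T, T]
r4 m[φ0→E] = [T, T]
r4 m[φ1→E] = [T, T]
r4 m[φ1→B] = [T, F]
r4 m[φ2→E] = [T, F]
r4 m[φ2→L] = [T, T]
r4 m[φ3→A] = [T, T]
r4 m[φ3→B] = [T, T]
r4 m[φ4→S] = [T, F]
r4 m[φ4→Q] = [T, T]
r4 m[φ5→K] = [T, F]
r4 m[φ5→Q] = [F, T]
r4 m[φ6→A] = [T, T]
r4 m[φ6→N] = [F, T]
r4 m[φ7→H] = [F, T]
r4 m[φ7→E] = [T, T]
r4 m[φ8→B] = [T, T]
r4 m[φ8→C] = [T, T]
r4 m[φ9→C] = [T, T]
r4 m[S→φ0] = [T, F]
r4 m[S→φ4] = [T, T]
r4 m[H→φ7] = [T, T]
r4 m[E→φ0] = [T, F]
r4 m[E→φ1] = [T, F]
r4 m[E→φ2] = [T, T]
r4 m[E→φ7] = [T, F]
r4 m[L→φ2] = [T, T]
r4 m[K→φ5] = [T, T]
r4 m[A→φ3] = [T, T]
r4 m[A→φ6] = [T, T]
r4 m[B→φ1] = [T, T]
r4 m[B→φ3] = [T, F]
r4 m[B→φ8] = [T, F]
r4 m[C→φ8] = [T, T]
r4 m[C→φ9] = [T, T]
r4 m[Q→φ4] = [F, T]
r4 m[Q→φ5] = [T, T]
r4 m[N→φ6] = [T, T]
r5 m[φ0→S] = [T, T]
r5 m[φ0→E] = [T, T]
r5 m[φ1→E] = [T, T]
r5 m[φ1→B] = [T, F]
r5 m[φ2→E] = [T, F]
r5 m[φ2→L] = [T, T]
r5 m[φ3→A] = [T, T]
r5 m[φ3→B] = [T, T]
r5 m[φ4→S] = [T, F]
r5 m[φ4→Q] = [T, T]
r5 m[φ5→K] = [T, F]
r5 m[φ5→Q] = [F, T]
r5 m[φ6→A] = [T, T]
r5 m[φ6→N] = [F, T]
r5 m[φ7→H] = [F, T]
r5 m[φ7→E] = [T, T]
r5 m[φ8→B] = [T, T]
r5 m[φ8→C] = [T, F]
r5 m[φ9→C] = [T, T]
r5 m[S→φ0] = [T, F]
r5 m[S→φ4] = [T, T]
r5 m[H→φ7] = [T, T]
r5 m[E→φ0] = [T, F]
r5 m[E→φ1] = [T, F]
r5 m[E→φ2] = [T, T]
r5 m[E→φ7] = [T, F]
r5 m[L→φ2] = [T, T]
r5 m[K→φ5] = [T, T]
r5 m[A→φ3] = [T, T]
r5 m[A→φ6] = [T, T]
r5 m[B→φ1] = [T, T]
r5 m[B→φ3] = [T, F]
r5 m[B→φ8] = [T, F]
r5 m[C→φ8] = [T, T]
r5 m[C→φ9] = [T, T]
r5 m[Q→φ4] = [F, T]
r5 m[Q→φ5] = [T, T]
r5 m[N→φ6] = [T, T]
r6 m[φ0→S] = [T, T]
r6 m[φ0→E] = [T, T]
r6 m[φ1→E] = [T, T]
r6 m[φ1→B] = [T, F]
r6 m[φ2→E] = [T, F]
r6 m[φ2→L] = [T, T]
r6 m[φ3→A] = [T, T]
r6 m[φ3→B] = [T, T]
r6 m[φ4→S] = [T, F]
r6 m[φ4→Q] = [T, T]
r6 m[φ5→K] = [T, F]
r6 m[φ5→Q] = [F, T]
r6 m[φ6→A] = [T, T]
r6 m[φ6→N] = [F, T]
r6 m[φ7→H] = [F, T]
r6 m[φ7→E] = [T, T]
r6 m[φ8→B] = [T, T]
r6 m[φ8→C] = [T, F]
r6 m[φ9→C] = [T, T]
r6 m[S→φ0] = [T, F]
r6 m[S→φ4] = [T, T]
r6 m[H→φ7] = [T, T]
r6 m[E→φ0] = [T, F]
r6 m[E→φ1] = [T, F]
r6 m[E→φ2] = [T, T]
r6 m[E→φ7] = [T, F]
r6 m[L→φ2] = [T, T]
r6 m[K→φ5] = [T, T]
r6 m[A→φ3] = [T, T]
r6 m[A→φ6] = [T, T]
r6 m[B→φ1] = [T, T]
r6 m[B→φ3] = [T, F]
r6 m[B→φ8] = [T, F]
r6 m[C→φ8] = [T, T]
r6 m[C→φ9] = [T, F]
r6 m[Q→φ4] = [F, T]
r6 m[Q→φ5] = [T, T]
r6 m[N→φ6] = [T, T]
r7 m[φ0→S] = [T, T]
r7 m[φ0→E] = [T, T]
r7 m[φ1→E] = [T, T]
r7 m[φ1→B] = [T, F]
r7 m[φ2→E] = [T, F]
r7 m[φ2→L] = [T, T]
r7 m[φ3→A] = [T, T]
r7 m[φ3→B] = [T, T]
r7 m[φ4→S] = [T, F]
r7 m[φ4→Q] = [T, T]
r7 m[φ5→K] = [T, F]
r7 m[φ5→Q] = [F, T]
r7 m[φ6→A] = [T, T]
r7 m[φ6→N] = [F, T]
r7 m[φ7→H] = [F, T]
r7 m[φ7→E] = [T, T]
r7 m[φ8→B] = [T, T]
r7 m[φ8→C] = [T, F]
r7 m[φ9→C] = [T, T]
r7 m[S→φ0] = [T, F]
r7 m[S→φ4] = [T, T]
r7 m[H→φ7] = [T, T]
r7 m[E→φ0] = [T, F]
r7 m[E→φ1] = [T, F]
r7 m[E→φ2] = [T, T]
r7 m[E→φ7] = [T, F]
r7 m[L→φ2] = [T, T]
r7 m[K→φ5] = [T, T]
r7 m[A→φ3] = [T, T]
r7 m[A→φ6] = [T, T]
r7 m[B→φ1] = [T, T]
r7 m[B→φ3] = [T, F]
r7 m[B→φ8] = [T, F]
r7 m[C→φ8] = [T, T]
r7 m[C→φ9] = [T, F]
r7 m[Q→φ4] = [F, T]
r7 m[Q→φ5] = [T, T]
r7 m[N→φ6] = [T, T]
fixed point reached at round 7
b[K] = ⊗ incoming = [T, F]

b[K] = [T, F]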